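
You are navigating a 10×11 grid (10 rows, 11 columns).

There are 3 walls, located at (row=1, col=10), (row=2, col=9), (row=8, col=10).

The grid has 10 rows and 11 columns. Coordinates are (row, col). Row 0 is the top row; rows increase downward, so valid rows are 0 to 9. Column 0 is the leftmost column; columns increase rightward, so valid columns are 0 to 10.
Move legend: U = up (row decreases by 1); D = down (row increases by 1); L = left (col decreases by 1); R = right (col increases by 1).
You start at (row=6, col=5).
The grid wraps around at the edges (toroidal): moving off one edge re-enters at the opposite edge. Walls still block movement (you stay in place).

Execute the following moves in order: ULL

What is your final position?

Start: (row=6, col=5)
  U (up): (row=6, col=5) -> (row=5, col=5)
  L (left): (row=5, col=5) -> (row=5, col=4)
  L (left): (row=5, col=4) -> (row=5, col=3)
Final: (row=5, col=3)

Answer: Final position: (row=5, col=3)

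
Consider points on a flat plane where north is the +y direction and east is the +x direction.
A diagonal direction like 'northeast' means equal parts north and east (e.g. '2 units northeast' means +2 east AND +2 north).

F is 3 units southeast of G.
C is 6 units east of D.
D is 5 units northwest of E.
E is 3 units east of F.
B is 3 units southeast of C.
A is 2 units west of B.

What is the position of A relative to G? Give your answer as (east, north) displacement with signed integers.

Place G at the origin (east=0, north=0).
  F is 3 units southeast of G: delta (east=+3, north=-3); F at (east=3, north=-3).
  E is 3 units east of F: delta (east=+3, north=+0); E at (east=6, north=-3).
  D is 5 units northwest of E: delta (east=-5, north=+5); D at (east=1, north=2).
  C is 6 units east of D: delta (east=+6, north=+0); C at (east=7, north=2).
  B is 3 units southeast of C: delta (east=+3, north=-3); B at (east=10, north=-1).
  A is 2 units west of B: delta (east=-2, north=+0); A at (east=8, north=-1).
Therefore A relative to G: (east=8, north=-1).

Answer: A is at (east=8, north=-1) relative to G.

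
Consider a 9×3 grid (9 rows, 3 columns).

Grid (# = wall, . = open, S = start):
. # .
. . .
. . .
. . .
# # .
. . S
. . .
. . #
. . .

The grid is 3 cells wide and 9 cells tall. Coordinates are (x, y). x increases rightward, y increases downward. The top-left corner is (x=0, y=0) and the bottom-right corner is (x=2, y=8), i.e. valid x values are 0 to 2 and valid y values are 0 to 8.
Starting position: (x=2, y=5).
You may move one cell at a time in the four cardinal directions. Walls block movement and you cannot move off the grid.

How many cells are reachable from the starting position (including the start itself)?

Answer: Reachable cells: 23

Derivation:
BFS flood-fill from (x=2, y=5):
  Distance 0: (x=2, y=5)
  Distance 1: (x=2, y=4), (x=1, y=5), (x=2, y=6)
  Distance 2: (x=2, y=3), (x=0, y=5), (x=1, y=6)
  Distance 3: (x=2, y=2), (x=1, y=3), (x=0, y=6), (x=1, y=7)
  Distance 4: (x=2, y=1), (x=1, y=2), (x=0, y=3), (x=0, y=7), (x=1, y=8)
  Distance 5: (x=2, y=0), (x=1, y=1), (x=0, y=2), (x=0, y=8), (x=2, y=8)
  Distance 6: (x=0, y=1)
  Distance 7: (x=0, y=0)
Total reachable: 23 (grid has 23 open cells total)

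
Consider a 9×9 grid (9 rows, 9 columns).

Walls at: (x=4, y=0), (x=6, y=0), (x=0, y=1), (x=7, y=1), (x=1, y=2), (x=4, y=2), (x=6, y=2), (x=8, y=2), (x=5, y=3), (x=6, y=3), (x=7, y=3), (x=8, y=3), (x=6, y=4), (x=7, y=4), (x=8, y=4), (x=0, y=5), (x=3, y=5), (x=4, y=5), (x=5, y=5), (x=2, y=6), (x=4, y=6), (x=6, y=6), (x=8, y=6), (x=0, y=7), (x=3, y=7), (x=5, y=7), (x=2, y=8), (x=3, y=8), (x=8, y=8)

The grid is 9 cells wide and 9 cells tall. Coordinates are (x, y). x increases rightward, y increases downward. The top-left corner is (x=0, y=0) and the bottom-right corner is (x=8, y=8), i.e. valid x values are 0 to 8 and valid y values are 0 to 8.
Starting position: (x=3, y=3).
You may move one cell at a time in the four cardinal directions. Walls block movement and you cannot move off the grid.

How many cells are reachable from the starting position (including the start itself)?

BFS flood-fill from (x=3, y=3):
  Distance 0: (x=3, y=3)
  Distance 1: (x=3, y=2), (x=2, y=3), (x=4, y=3), (x=3, y=4)
  Distance 2: (x=3, y=1), (x=2, y=2), (x=1, y=3), (x=2, y=4), (x=4, y=4)
  Distance 3: (x=3, y=0), (x=2, y=1), (x=4, y=1), (x=0, y=3), (x=1, y=4), (x=5, y=4), (x=2, y=5)
  Distance 4: (x=2, y=0), (x=1, y=1), (x=5, y=1), (x=0, y=2), (x=0, y=4), (x=1, y=5)
  Distance 5: (x=1, y=0), (x=5, y=0), (x=6, y=1), (x=5, y=2), (x=1, y=6)
  Distance 6: (x=0, y=0), (x=0, y=6), (x=1, y=7)
  Distance 7: (x=2, y=7), (x=1, y=8)
  Distance 8: (x=0, y=8)
Total reachable: 34 (grid has 52 open cells total)

Answer: Reachable cells: 34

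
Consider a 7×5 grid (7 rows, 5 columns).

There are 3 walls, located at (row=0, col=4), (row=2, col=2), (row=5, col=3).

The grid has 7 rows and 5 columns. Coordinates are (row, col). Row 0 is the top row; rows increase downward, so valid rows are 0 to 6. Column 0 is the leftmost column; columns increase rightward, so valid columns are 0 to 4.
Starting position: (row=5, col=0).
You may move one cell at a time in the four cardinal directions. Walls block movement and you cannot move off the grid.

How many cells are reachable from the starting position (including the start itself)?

BFS flood-fill from (row=5, col=0):
  Distance 0: (row=5, col=0)
  Distance 1: (row=4, col=0), (row=5, col=1), (row=6, col=0)
  Distance 2: (row=3, col=0), (row=4, col=1), (row=5, col=2), (row=6, col=1)
  Distance 3: (row=2, col=0), (row=3, col=1), (row=4, col=2), (row=6, col=2)
  Distance 4: (row=1, col=0), (row=2, col=1), (row=3, col=2), (row=4, col=3), (row=6, col=3)
  Distance 5: (row=0, col=0), (row=1, col=1), (row=3, col=3), (row=4, col=4), (row=6, col=4)
  Distance 6: (row=0, col=1), (row=1, col=2), (row=2, col=3), (row=3, col=4), (row=5, col=4)
  Distance 7: (row=0, col=2), (row=1, col=3), (row=2, col=4)
  Distance 8: (row=0, col=3), (row=1, col=4)
Total reachable: 32 (grid has 32 open cells total)

Answer: Reachable cells: 32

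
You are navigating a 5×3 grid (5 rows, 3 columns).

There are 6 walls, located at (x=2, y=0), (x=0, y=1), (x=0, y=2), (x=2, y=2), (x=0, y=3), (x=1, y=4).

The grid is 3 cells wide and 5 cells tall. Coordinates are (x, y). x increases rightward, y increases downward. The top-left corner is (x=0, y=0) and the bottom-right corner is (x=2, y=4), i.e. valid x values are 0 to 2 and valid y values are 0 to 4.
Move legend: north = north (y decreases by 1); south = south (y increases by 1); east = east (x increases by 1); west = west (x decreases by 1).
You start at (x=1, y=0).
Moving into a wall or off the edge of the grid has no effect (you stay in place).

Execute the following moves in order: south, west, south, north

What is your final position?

Answer: Final position: (x=1, y=1)

Derivation:
Start: (x=1, y=0)
  south (south): (x=1, y=0) -> (x=1, y=1)
  west (west): blocked, stay at (x=1, y=1)
  south (south): (x=1, y=1) -> (x=1, y=2)
  north (north): (x=1, y=2) -> (x=1, y=1)
Final: (x=1, y=1)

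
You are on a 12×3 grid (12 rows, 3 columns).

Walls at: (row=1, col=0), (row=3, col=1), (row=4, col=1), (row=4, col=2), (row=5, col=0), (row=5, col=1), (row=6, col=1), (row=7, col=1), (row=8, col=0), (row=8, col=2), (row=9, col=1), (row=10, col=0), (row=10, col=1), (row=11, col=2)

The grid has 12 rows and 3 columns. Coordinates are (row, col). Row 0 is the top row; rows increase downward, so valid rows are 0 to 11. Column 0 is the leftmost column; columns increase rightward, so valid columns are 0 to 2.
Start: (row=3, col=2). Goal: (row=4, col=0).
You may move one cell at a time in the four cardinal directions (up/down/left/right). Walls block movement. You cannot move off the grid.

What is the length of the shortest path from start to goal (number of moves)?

Answer: Shortest path length: 5

Derivation:
BFS from (row=3, col=2) until reaching (row=4, col=0):
  Distance 0: (row=3, col=2)
  Distance 1: (row=2, col=2)
  Distance 2: (row=1, col=2), (row=2, col=1)
  Distance 3: (row=0, col=2), (row=1, col=1), (row=2, col=0)
  Distance 4: (row=0, col=1), (row=3, col=0)
  Distance 5: (row=0, col=0), (row=4, col=0)  <- goal reached here
One shortest path (5 moves): (row=3, col=2) -> (row=2, col=2) -> (row=2, col=1) -> (row=2, col=0) -> (row=3, col=0) -> (row=4, col=0)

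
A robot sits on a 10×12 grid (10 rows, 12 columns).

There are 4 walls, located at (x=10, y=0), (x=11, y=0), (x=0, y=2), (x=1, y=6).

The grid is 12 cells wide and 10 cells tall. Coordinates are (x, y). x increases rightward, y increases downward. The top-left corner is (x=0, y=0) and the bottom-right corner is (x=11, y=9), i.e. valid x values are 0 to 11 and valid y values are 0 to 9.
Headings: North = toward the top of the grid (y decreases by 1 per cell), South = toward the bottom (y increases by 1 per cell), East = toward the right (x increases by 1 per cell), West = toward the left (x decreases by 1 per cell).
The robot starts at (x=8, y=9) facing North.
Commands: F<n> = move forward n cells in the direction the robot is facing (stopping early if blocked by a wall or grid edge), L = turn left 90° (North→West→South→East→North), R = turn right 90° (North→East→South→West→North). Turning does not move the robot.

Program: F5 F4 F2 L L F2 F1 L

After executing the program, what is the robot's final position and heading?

Answer: Final position: (x=8, y=3), facing East

Derivation:
Start: (x=8, y=9), facing North
  F5: move forward 5, now at (x=8, y=4)
  F4: move forward 4, now at (x=8, y=0)
  F2: move forward 0/2 (blocked), now at (x=8, y=0)
  L: turn left, now facing West
  L: turn left, now facing South
  F2: move forward 2, now at (x=8, y=2)
  F1: move forward 1, now at (x=8, y=3)
  L: turn left, now facing East
Final: (x=8, y=3), facing East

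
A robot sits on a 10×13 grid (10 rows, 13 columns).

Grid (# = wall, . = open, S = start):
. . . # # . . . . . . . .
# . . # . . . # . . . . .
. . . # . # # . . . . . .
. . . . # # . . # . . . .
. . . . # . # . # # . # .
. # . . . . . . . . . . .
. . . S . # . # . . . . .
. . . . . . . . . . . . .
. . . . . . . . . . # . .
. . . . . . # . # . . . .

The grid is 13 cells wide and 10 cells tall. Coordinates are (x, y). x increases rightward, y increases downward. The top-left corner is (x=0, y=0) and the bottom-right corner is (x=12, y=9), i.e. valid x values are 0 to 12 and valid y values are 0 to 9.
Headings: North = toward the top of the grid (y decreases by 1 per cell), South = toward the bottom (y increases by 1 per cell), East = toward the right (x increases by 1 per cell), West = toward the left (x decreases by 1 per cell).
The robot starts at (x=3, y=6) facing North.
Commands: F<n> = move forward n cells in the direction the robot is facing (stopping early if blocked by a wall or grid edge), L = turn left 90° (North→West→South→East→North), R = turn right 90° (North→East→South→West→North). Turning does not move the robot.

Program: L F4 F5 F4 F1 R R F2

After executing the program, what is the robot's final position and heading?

Answer: Final position: (x=2, y=6), facing East

Derivation:
Start: (x=3, y=6), facing North
  L: turn left, now facing West
  F4: move forward 3/4 (blocked), now at (x=0, y=6)
  F5: move forward 0/5 (blocked), now at (x=0, y=6)
  F4: move forward 0/4 (blocked), now at (x=0, y=6)
  F1: move forward 0/1 (blocked), now at (x=0, y=6)
  R: turn right, now facing North
  R: turn right, now facing East
  F2: move forward 2, now at (x=2, y=6)
Final: (x=2, y=6), facing East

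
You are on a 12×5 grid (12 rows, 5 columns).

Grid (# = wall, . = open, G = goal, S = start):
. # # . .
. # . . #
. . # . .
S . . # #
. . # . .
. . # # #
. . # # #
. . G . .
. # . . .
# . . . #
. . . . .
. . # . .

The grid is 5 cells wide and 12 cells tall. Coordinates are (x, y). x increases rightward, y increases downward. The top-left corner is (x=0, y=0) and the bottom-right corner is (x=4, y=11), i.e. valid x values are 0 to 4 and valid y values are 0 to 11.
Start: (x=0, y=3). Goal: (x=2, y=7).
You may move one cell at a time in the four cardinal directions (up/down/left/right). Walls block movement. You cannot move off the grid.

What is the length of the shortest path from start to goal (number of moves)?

Answer: Shortest path length: 6

Derivation:
BFS from (x=0, y=3) until reaching (x=2, y=7):
  Distance 0: (x=0, y=3)
  Distance 1: (x=0, y=2), (x=1, y=3), (x=0, y=4)
  Distance 2: (x=0, y=1), (x=1, y=2), (x=2, y=3), (x=1, y=4), (x=0, y=5)
  Distance 3: (x=0, y=0), (x=1, y=5), (x=0, y=6)
  Distance 4: (x=1, y=6), (x=0, y=7)
  Distance 5: (x=1, y=7), (x=0, y=8)
  Distance 6: (x=2, y=7)  <- goal reached here
One shortest path (6 moves): (x=0, y=3) -> (x=1, y=3) -> (x=1, y=4) -> (x=1, y=5) -> (x=1, y=6) -> (x=1, y=7) -> (x=2, y=7)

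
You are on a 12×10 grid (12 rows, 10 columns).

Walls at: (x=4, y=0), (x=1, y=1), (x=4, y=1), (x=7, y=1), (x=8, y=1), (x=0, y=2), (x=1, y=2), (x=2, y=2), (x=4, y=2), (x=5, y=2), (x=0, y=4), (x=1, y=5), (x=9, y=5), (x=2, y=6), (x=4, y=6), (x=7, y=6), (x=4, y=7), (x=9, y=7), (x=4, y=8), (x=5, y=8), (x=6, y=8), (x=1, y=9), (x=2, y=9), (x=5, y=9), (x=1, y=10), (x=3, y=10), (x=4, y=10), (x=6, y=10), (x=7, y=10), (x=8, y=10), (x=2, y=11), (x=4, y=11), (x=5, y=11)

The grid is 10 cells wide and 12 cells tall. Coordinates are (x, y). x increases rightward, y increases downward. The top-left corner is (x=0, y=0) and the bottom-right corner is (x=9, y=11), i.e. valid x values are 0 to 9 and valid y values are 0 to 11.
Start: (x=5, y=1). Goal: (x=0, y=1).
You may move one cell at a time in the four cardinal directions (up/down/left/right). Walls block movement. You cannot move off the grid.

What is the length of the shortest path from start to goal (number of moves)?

BFS from (x=5, y=1) until reaching (x=0, y=1):
  Distance 0: (x=5, y=1)
  Distance 1: (x=5, y=0), (x=6, y=1)
  Distance 2: (x=6, y=0), (x=6, y=2)
  Distance 3: (x=7, y=0), (x=7, y=2), (x=6, y=3)
  Distance 4: (x=8, y=0), (x=8, y=2), (x=5, y=3), (x=7, y=3), (x=6, y=4)
  Distance 5: (x=9, y=0), (x=9, y=2), (x=4, y=3), (x=8, y=3), (x=5, y=4), (x=7, y=4), (x=6, y=5)
  Distance 6: (x=9, y=1), (x=3, y=3), (x=9, y=3), (x=4, y=4), (x=8, y=4), (x=5, y=5), (x=7, y=5), (x=6, y=6)
  Distance 7: (x=3, y=2), (x=2, y=3), (x=3, y=4), (x=9, y=4), (x=4, y=5), (x=8, y=5), (x=5, y=6), (x=6, y=7)
  Distance 8: (x=3, y=1), (x=1, y=3), (x=2, y=4), (x=3, y=5), (x=8, y=6), (x=5, y=7), (x=7, y=7)
  Distance 9: (x=3, y=0), (x=2, y=1), (x=0, y=3), (x=1, y=4), (x=2, y=5), (x=3, y=6), (x=9, y=6), (x=8, y=7), (x=7, y=8)
  Distance 10: (x=2, y=0), (x=3, y=7), (x=8, y=8), (x=7, y=9)
  Distance 11: (x=1, y=0), (x=2, y=7), (x=3, y=8), (x=9, y=8), (x=6, y=9), (x=8, y=9)
  Distance 12: (x=0, y=0), (x=1, y=7), (x=2, y=8), (x=3, y=9), (x=9, y=9)
  Distance 13: (x=0, y=1), (x=1, y=6), (x=0, y=7), (x=1, y=8), (x=4, y=9), (x=9, y=10)  <- goal reached here
One shortest path (13 moves): (x=5, y=1) -> (x=6, y=1) -> (x=6, y=2) -> (x=6, y=3) -> (x=5, y=3) -> (x=4, y=3) -> (x=3, y=3) -> (x=3, y=2) -> (x=3, y=1) -> (x=2, y=1) -> (x=2, y=0) -> (x=1, y=0) -> (x=0, y=0) -> (x=0, y=1)

Answer: Shortest path length: 13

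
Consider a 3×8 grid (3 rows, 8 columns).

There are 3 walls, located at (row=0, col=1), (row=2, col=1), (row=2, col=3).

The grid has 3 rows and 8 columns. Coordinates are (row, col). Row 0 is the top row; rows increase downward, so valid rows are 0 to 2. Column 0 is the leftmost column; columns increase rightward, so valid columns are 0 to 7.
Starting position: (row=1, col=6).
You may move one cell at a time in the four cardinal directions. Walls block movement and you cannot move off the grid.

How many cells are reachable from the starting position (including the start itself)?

BFS flood-fill from (row=1, col=6):
  Distance 0: (row=1, col=6)
  Distance 1: (row=0, col=6), (row=1, col=5), (row=1, col=7), (row=2, col=6)
  Distance 2: (row=0, col=5), (row=0, col=7), (row=1, col=4), (row=2, col=5), (row=2, col=7)
  Distance 3: (row=0, col=4), (row=1, col=3), (row=2, col=4)
  Distance 4: (row=0, col=3), (row=1, col=2)
  Distance 5: (row=0, col=2), (row=1, col=1), (row=2, col=2)
  Distance 6: (row=1, col=0)
  Distance 7: (row=0, col=0), (row=2, col=0)
Total reachable: 21 (grid has 21 open cells total)

Answer: Reachable cells: 21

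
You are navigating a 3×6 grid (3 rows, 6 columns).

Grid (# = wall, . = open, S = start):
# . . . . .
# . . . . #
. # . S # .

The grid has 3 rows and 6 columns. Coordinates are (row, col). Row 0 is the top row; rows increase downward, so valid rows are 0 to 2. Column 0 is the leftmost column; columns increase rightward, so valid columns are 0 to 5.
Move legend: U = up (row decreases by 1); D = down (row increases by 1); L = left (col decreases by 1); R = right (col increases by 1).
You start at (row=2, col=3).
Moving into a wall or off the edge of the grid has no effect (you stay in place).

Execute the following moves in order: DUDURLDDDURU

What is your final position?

Start: (row=2, col=3)
  D (down): blocked, stay at (row=2, col=3)
  U (up): (row=2, col=3) -> (row=1, col=3)
  D (down): (row=1, col=3) -> (row=2, col=3)
  U (up): (row=2, col=3) -> (row=1, col=3)
  R (right): (row=1, col=3) -> (row=1, col=4)
  L (left): (row=1, col=4) -> (row=1, col=3)
  D (down): (row=1, col=3) -> (row=2, col=3)
  D (down): blocked, stay at (row=2, col=3)
  D (down): blocked, stay at (row=2, col=3)
  U (up): (row=2, col=3) -> (row=1, col=3)
  R (right): (row=1, col=3) -> (row=1, col=4)
  U (up): (row=1, col=4) -> (row=0, col=4)
Final: (row=0, col=4)

Answer: Final position: (row=0, col=4)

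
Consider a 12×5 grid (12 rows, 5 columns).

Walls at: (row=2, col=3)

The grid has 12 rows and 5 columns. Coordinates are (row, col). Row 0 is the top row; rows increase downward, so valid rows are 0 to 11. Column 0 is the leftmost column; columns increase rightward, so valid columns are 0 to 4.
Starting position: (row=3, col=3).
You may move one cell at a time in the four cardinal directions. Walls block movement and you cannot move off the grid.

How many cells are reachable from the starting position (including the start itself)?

Answer: Reachable cells: 59

Derivation:
BFS flood-fill from (row=3, col=3):
  Distance 0: (row=3, col=3)
  Distance 1: (row=3, col=2), (row=3, col=4), (row=4, col=3)
  Distance 2: (row=2, col=2), (row=2, col=4), (row=3, col=1), (row=4, col=2), (row=4, col=4), (row=5, col=3)
  Distance 3: (row=1, col=2), (row=1, col=4), (row=2, col=1), (row=3, col=0), (row=4, col=1), (row=5, col=2), (row=5, col=4), (row=6, col=3)
  Distance 4: (row=0, col=2), (row=0, col=4), (row=1, col=1), (row=1, col=3), (row=2, col=0), (row=4, col=0), (row=5, col=1), (row=6, col=2), (row=6, col=4), (row=7, col=3)
  Distance 5: (row=0, col=1), (row=0, col=3), (row=1, col=0), (row=5, col=0), (row=6, col=1), (row=7, col=2), (row=7, col=4), (row=8, col=3)
  Distance 6: (row=0, col=0), (row=6, col=0), (row=7, col=1), (row=8, col=2), (row=8, col=4), (row=9, col=3)
  Distance 7: (row=7, col=0), (row=8, col=1), (row=9, col=2), (row=9, col=4), (row=10, col=3)
  Distance 8: (row=8, col=0), (row=9, col=1), (row=10, col=2), (row=10, col=4), (row=11, col=3)
  Distance 9: (row=9, col=0), (row=10, col=1), (row=11, col=2), (row=11, col=4)
  Distance 10: (row=10, col=0), (row=11, col=1)
  Distance 11: (row=11, col=0)
Total reachable: 59 (grid has 59 open cells total)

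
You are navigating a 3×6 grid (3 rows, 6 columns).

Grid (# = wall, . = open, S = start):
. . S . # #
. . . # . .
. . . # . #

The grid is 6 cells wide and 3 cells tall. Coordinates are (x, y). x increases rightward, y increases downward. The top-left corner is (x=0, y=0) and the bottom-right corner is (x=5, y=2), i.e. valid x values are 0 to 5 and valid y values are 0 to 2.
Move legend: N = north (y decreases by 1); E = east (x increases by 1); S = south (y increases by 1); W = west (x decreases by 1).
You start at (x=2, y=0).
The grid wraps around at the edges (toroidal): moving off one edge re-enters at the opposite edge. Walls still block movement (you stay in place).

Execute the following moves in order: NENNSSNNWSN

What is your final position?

Start: (x=2, y=0)
  N (north): (x=2, y=0) -> (x=2, y=2)
  E (east): blocked, stay at (x=2, y=2)
  N (north): (x=2, y=2) -> (x=2, y=1)
  N (north): (x=2, y=1) -> (x=2, y=0)
  S (south): (x=2, y=0) -> (x=2, y=1)
  S (south): (x=2, y=1) -> (x=2, y=2)
  N (north): (x=2, y=2) -> (x=2, y=1)
  N (north): (x=2, y=1) -> (x=2, y=0)
  W (west): (x=2, y=0) -> (x=1, y=0)
  S (south): (x=1, y=0) -> (x=1, y=1)
  N (north): (x=1, y=1) -> (x=1, y=0)
Final: (x=1, y=0)

Answer: Final position: (x=1, y=0)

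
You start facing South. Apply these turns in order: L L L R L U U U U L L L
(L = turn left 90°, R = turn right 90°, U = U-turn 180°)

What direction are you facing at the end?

Answer: Final heading: North

Derivation:
Start: South
  L (left (90° counter-clockwise)) -> East
  L (left (90° counter-clockwise)) -> North
  L (left (90° counter-clockwise)) -> West
  R (right (90° clockwise)) -> North
  L (left (90° counter-clockwise)) -> West
  U (U-turn (180°)) -> East
  U (U-turn (180°)) -> West
  U (U-turn (180°)) -> East
  U (U-turn (180°)) -> West
  L (left (90° counter-clockwise)) -> South
  L (left (90° counter-clockwise)) -> East
  L (left (90° counter-clockwise)) -> North
Final: North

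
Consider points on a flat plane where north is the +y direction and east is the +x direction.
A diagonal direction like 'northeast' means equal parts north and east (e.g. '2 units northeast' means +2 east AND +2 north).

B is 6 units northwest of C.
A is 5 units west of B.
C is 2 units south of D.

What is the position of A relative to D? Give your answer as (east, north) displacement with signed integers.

Place D at the origin (east=0, north=0).
  C is 2 units south of D: delta (east=+0, north=-2); C at (east=0, north=-2).
  B is 6 units northwest of C: delta (east=-6, north=+6); B at (east=-6, north=4).
  A is 5 units west of B: delta (east=-5, north=+0); A at (east=-11, north=4).
Therefore A relative to D: (east=-11, north=4).

Answer: A is at (east=-11, north=4) relative to D.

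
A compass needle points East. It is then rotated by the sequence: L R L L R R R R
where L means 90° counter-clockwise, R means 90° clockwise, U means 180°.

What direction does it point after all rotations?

Answer: Final heading: West

Derivation:
Start: East
  L (left (90° counter-clockwise)) -> North
  R (right (90° clockwise)) -> East
  L (left (90° counter-clockwise)) -> North
  L (left (90° counter-clockwise)) -> West
  R (right (90° clockwise)) -> North
  R (right (90° clockwise)) -> East
  R (right (90° clockwise)) -> South
  R (right (90° clockwise)) -> West
Final: West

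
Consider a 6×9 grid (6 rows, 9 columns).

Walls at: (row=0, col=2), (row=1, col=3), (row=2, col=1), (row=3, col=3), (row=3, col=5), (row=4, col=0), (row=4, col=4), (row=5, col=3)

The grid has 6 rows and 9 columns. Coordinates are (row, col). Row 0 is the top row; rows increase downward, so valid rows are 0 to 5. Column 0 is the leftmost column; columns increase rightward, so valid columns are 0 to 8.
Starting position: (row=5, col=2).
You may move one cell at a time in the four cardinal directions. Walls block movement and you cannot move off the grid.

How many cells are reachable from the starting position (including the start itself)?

Answer: Reachable cells: 46

Derivation:
BFS flood-fill from (row=5, col=2):
  Distance 0: (row=5, col=2)
  Distance 1: (row=4, col=2), (row=5, col=1)
  Distance 2: (row=3, col=2), (row=4, col=1), (row=4, col=3), (row=5, col=0)
  Distance 3: (row=2, col=2), (row=3, col=1)
  Distance 4: (row=1, col=2), (row=2, col=3), (row=3, col=0)
  Distance 5: (row=1, col=1), (row=2, col=0), (row=2, col=4)
  Distance 6: (row=0, col=1), (row=1, col=0), (row=1, col=4), (row=2, col=5), (row=3, col=4)
  Distance 7: (row=0, col=0), (row=0, col=4), (row=1, col=5), (row=2, col=6)
  Distance 8: (row=0, col=3), (row=0, col=5), (row=1, col=6), (row=2, col=7), (row=3, col=6)
  Distance 9: (row=0, col=6), (row=1, col=7), (row=2, col=8), (row=3, col=7), (row=4, col=6)
  Distance 10: (row=0, col=7), (row=1, col=8), (row=3, col=8), (row=4, col=5), (row=4, col=7), (row=5, col=6)
  Distance 11: (row=0, col=8), (row=4, col=8), (row=5, col=5), (row=5, col=7)
  Distance 12: (row=5, col=4), (row=5, col=8)
Total reachable: 46 (grid has 46 open cells total)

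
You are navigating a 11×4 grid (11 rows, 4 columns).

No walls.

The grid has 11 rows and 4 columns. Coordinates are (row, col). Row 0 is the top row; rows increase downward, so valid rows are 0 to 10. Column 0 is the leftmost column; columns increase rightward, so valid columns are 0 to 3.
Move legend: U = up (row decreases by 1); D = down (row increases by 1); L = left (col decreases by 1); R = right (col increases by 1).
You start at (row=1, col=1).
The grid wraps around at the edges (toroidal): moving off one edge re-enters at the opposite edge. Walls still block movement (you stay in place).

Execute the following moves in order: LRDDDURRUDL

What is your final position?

Start: (row=1, col=1)
  L (left): (row=1, col=1) -> (row=1, col=0)
  R (right): (row=1, col=0) -> (row=1, col=1)
  D (down): (row=1, col=1) -> (row=2, col=1)
  D (down): (row=2, col=1) -> (row=3, col=1)
  D (down): (row=3, col=1) -> (row=4, col=1)
  U (up): (row=4, col=1) -> (row=3, col=1)
  R (right): (row=3, col=1) -> (row=3, col=2)
  R (right): (row=3, col=2) -> (row=3, col=3)
  U (up): (row=3, col=3) -> (row=2, col=3)
  D (down): (row=2, col=3) -> (row=3, col=3)
  L (left): (row=3, col=3) -> (row=3, col=2)
Final: (row=3, col=2)

Answer: Final position: (row=3, col=2)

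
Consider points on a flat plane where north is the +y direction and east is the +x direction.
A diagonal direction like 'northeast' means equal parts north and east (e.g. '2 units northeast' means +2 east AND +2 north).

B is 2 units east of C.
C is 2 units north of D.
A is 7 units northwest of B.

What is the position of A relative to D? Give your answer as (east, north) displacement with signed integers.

Place D at the origin (east=0, north=0).
  C is 2 units north of D: delta (east=+0, north=+2); C at (east=0, north=2).
  B is 2 units east of C: delta (east=+2, north=+0); B at (east=2, north=2).
  A is 7 units northwest of B: delta (east=-7, north=+7); A at (east=-5, north=9).
Therefore A relative to D: (east=-5, north=9).

Answer: A is at (east=-5, north=9) relative to D.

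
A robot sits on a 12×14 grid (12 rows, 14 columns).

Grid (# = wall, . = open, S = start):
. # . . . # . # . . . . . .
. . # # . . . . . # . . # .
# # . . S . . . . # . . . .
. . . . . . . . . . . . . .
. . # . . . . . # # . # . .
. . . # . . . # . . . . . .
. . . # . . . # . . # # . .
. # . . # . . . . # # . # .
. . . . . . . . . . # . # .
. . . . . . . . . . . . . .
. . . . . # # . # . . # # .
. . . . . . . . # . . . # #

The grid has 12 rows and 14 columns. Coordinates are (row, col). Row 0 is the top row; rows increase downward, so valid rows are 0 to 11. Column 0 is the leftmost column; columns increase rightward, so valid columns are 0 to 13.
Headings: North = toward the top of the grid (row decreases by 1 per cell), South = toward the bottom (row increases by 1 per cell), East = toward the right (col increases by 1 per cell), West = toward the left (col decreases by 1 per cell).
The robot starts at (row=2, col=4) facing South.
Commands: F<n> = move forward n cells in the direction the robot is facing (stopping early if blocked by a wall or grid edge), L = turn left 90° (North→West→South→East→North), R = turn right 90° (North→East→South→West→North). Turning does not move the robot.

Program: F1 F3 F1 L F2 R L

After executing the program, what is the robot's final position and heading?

Start: (row=2, col=4), facing South
  F1: move forward 1, now at (row=3, col=4)
  F3: move forward 3, now at (row=6, col=4)
  F1: move forward 0/1 (blocked), now at (row=6, col=4)
  L: turn left, now facing East
  F2: move forward 2, now at (row=6, col=6)
  R: turn right, now facing South
  L: turn left, now facing East
Final: (row=6, col=6), facing East

Answer: Final position: (row=6, col=6), facing East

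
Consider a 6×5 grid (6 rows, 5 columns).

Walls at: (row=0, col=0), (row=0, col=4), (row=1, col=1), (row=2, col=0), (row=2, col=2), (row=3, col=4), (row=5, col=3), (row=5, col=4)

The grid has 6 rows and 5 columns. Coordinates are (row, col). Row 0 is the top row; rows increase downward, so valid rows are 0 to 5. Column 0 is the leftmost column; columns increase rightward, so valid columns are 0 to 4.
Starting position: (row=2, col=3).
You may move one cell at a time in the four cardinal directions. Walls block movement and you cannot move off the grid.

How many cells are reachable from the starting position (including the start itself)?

BFS flood-fill from (row=2, col=3):
  Distance 0: (row=2, col=3)
  Distance 1: (row=1, col=3), (row=2, col=4), (row=3, col=3)
  Distance 2: (row=0, col=3), (row=1, col=2), (row=1, col=4), (row=3, col=2), (row=4, col=3)
  Distance 3: (row=0, col=2), (row=3, col=1), (row=4, col=2), (row=4, col=4)
  Distance 4: (row=0, col=1), (row=2, col=1), (row=3, col=0), (row=4, col=1), (row=5, col=2)
  Distance 5: (row=4, col=0), (row=5, col=1)
  Distance 6: (row=5, col=0)
Total reachable: 21 (grid has 22 open cells total)

Answer: Reachable cells: 21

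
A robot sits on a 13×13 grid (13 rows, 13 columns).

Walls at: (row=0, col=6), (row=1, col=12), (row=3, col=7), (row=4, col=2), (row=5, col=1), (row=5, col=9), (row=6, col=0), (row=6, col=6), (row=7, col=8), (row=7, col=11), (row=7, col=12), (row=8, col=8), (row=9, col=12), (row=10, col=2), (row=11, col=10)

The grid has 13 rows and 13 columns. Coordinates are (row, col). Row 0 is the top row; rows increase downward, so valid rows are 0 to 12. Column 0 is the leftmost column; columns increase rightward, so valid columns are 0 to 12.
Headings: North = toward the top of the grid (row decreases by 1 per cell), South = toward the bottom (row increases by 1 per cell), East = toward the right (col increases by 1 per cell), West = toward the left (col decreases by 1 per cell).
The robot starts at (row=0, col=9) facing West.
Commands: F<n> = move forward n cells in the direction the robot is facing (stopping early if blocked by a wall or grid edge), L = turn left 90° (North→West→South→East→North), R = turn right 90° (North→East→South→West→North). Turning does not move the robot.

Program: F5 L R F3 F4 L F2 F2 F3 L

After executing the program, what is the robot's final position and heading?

Start: (row=0, col=9), facing West
  F5: move forward 2/5 (blocked), now at (row=0, col=7)
  L: turn left, now facing South
  R: turn right, now facing West
  F3: move forward 0/3 (blocked), now at (row=0, col=7)
  F4: move forward 0/4 (blocked), now at (row=0, col=7)
  L: turn left, now facing South
  F2: move forward 2, now at (row=2, col=7)
  F2: move forward 0/2 (blocked), now at (row=2, col=7)
  F3: move forward 0/3 (blocked), now at (row=2, col=7)
  L: turn left, now facing East
Final: (row=2, col=7), facing East

Answer: Final position: (row=2, col=7), facing East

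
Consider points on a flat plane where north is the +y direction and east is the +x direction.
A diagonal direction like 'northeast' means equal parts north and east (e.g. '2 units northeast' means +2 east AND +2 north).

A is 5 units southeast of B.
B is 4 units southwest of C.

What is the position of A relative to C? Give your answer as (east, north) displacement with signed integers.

Answer: A is at (east=1, north=-9) relative to C.

Derivation:
Place C at the origin (east=0, north=0).
  B is 4 units southwest of C: delta (east=-4, north=-4); B at (east=-4, north=-4).
  A is 5 units southeast of B: delta (east=+5, north=-5); A at (east=1, north=-9).
Therefore A relative to C: (east=1, north=-9).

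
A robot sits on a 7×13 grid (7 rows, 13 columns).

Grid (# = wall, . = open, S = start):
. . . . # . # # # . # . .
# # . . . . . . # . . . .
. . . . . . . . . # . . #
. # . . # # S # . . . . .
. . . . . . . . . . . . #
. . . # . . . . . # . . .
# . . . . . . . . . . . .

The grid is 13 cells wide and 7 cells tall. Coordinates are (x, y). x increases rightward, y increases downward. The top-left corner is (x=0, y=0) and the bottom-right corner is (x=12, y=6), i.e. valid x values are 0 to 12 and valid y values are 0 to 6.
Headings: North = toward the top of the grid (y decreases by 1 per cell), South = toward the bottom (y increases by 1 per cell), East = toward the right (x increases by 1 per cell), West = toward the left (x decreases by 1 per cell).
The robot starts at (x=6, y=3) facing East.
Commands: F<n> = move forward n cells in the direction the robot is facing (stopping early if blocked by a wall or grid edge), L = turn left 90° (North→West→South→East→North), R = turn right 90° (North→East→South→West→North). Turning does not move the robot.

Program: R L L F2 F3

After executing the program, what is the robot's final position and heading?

Start: (x=6, y=3), facing East
  R: turn right, now facing South
  L: turn left, now facing East
  L: turn left, now facing North
  F2: move forward 2, now at (x=6, y=1)
  F3: move forward 0/3 (blocked), now at (x=6, y=1)
Final: (x=6, y=1), facing North

Answer: Final position: (x=6, y=1), facing North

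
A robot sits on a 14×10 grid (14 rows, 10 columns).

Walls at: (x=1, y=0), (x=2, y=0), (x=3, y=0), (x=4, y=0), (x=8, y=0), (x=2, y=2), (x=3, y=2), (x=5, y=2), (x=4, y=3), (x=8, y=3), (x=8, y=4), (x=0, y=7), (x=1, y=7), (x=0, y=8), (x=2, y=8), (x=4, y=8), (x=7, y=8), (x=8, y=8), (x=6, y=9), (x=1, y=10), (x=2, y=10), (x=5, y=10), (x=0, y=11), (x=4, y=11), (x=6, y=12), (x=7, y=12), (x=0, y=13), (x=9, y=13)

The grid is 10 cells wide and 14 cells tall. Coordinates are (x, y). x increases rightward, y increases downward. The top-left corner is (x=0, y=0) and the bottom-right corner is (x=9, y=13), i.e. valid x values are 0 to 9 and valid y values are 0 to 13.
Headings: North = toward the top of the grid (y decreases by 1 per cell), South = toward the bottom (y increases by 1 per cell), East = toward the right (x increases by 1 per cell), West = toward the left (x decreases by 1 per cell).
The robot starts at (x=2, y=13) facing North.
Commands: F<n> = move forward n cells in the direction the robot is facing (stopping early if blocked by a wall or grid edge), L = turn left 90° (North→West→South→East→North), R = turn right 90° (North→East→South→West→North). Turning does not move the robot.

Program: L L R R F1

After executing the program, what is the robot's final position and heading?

Answer: Final position: (x=2, y=12), facing North

Derivation:
Start: (x=2, y=13), facing North
  L: turn left, now facing West
  L: turn left, now facing South
  R: turn right, now facing West
  R: turn right, now facing North
  F1: move forward 1, now at (x=2, y=12)
Final: (x=2, y=12), facing North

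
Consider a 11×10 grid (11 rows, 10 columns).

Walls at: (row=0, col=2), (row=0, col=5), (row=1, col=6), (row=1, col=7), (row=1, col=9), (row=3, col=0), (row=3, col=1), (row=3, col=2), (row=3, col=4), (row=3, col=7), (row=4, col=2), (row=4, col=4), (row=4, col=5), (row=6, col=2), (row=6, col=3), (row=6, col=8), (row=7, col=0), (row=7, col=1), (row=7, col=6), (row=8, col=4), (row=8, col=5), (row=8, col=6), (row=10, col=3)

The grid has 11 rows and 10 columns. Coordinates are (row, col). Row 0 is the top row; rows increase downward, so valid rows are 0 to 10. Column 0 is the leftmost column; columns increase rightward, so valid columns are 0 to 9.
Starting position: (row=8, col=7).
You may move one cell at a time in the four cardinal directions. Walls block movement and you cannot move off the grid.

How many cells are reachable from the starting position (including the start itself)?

Answer: Reachable cells: 87

Derivation:
BFS flood-fill from (row=8, col=7):
  Distance 0: (row=8, col=7)
  Distance 1: (row=7, col=7), (row=8, col=8), (row=9, col=7)
  Distance 2: (row=6, col=7), (row=7, col=8), (row=8, col=9), (row=9, col=6), (row=9, col=8), (row=10, col=7)
  Distance 3: (row=5, col=7), (row=6, col=6), (row=7, col=9), (row=9, col=5), (row=9, col=9), (row=10, col=6), (row=10, col=8)
  Distance 4: (row=4, col=7), (row=5, col=6), (row=5, col=8), (row=6, col=5), (row=6, col=9), (row=9, col=4), (row=10, col=5), (row=10, col=9)
  Distance 5: (row=4, col=6), (row=4, col=8), (row=5, col=5), (row=5, col=9), (row=6, col=4), (row=7, col=5), (row=9, col=3), (row=10, col=4)
  Distance 6: (row=3, col=6), (row=3, col=8), (row=4, col=9), (row=5, col=4), (row=7, col=4), (row=8, col=3), (row=9, col=2)
  Distance 7: (row=2, col=6), (row=2, col=8), (row=3, col=5), (row=3, col=9), (row=5, col=3), (row=7, col=3), (row=8, col=2), (row=9, col=1), (row=10, col=2)
  Distance 8: (row=1, col=8), (row=2, col=5), (row=2, col=7), (row=2, col=9), (row=4, col=3), (row=5, col=2), (row=7, col=2), (row=8, col=1), (row=9, col=0), (row=10, col=1)
  Distance 9: (row=0, col=8), (row=1, col=5), (row=2, col=4), (row=3, col=3), (row=5, col=1), (row=8, col=0), (row=10, col=0)
  Distance 10: (row=0, col=7), (row=0, col=9), (row=1, col=4), (row=2, col=3), (row=4, col=1), (row=5, col=0), (row=6, col=1)
  Distance 11: (row=0, col=4), (row=0, col=6), (row=1, col=3), (row=2, col=2), (row=4, col=0), (row=6, col=0)
  Distance 12: (row=0, col=3), (row=1, col=2), (row=2, col=1)
  Distance 13: (row=1, col=1), (row=2, col=0)
  Distance 14: (row=0, col=1), (row=1, col=0)
  Distance 15: (row=0, col=0)
Total reachable: 87 (grid has 87 open cells total)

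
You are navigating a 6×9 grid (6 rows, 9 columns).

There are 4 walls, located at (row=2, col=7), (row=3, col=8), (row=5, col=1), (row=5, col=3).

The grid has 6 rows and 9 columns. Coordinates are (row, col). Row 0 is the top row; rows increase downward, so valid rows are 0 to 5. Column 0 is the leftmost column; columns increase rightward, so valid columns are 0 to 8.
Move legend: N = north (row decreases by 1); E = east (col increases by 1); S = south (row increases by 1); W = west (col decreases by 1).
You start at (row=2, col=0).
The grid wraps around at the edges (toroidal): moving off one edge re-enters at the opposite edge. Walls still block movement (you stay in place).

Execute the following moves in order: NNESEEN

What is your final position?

Start: (row=2, col=0)
  N (north): (row=2, col=0) -> (row=1, col=0)
  N (north): (row=1, col=0) -> (row=0, col=0)
  E (east): (row=0, col=0) -> (row=0, col=1)
  S (south): (row=0, col=1) -> (row=1, col=1)
  E (east): (row=1, col=1) -> (row=1, col=2)
  E (east): (row=1, col=2) -> (row=1, col=3)
  N (north): (row=1, col=3) -> (row=0, col=3)
Final: (row=0, col=3)

Answer: Final position: (row=0, col=3)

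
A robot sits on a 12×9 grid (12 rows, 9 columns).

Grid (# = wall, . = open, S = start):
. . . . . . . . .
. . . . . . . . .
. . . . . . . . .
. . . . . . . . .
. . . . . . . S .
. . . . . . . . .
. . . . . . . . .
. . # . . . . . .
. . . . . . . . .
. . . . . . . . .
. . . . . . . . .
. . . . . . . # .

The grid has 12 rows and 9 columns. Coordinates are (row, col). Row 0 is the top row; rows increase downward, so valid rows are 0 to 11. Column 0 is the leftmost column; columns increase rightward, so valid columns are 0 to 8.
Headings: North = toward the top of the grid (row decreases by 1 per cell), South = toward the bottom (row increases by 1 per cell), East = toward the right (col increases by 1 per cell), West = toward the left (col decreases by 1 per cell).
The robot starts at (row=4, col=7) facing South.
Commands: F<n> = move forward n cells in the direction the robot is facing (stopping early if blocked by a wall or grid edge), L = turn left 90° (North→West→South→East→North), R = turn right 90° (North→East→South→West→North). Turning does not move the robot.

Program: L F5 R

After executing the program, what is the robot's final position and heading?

Start: (row=4, col=7), facing South
  L: turn left, now facing East
  F5: move forward 1/5 (blocked), now at (row=4, col=8)
  R: turn right, now facing South
Final: (row=4, col=8), facing South

Answer: Final position: (row=4, col=8), facing South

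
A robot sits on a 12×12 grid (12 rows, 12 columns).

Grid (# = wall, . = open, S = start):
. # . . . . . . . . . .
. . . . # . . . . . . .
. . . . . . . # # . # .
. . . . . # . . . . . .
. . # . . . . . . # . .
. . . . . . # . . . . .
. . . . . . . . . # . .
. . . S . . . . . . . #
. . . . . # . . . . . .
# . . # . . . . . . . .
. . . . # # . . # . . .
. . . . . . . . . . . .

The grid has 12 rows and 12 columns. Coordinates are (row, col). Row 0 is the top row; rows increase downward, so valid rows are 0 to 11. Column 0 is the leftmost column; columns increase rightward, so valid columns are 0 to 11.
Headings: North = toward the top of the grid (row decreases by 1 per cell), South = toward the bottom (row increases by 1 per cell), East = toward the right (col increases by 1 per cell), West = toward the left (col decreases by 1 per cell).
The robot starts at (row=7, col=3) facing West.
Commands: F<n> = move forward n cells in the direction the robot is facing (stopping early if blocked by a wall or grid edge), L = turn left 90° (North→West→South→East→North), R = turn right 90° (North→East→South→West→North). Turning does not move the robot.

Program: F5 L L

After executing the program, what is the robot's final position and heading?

Answer: Final position: (row=7, col=0), facing East

Derivation:
Start: (row=7, col=3), facing West
  F5: move forward 3/5 (blocked), now at (row=7, col=0)
  L: turn left, now facing South
  L: turn left, now facing East
Final: (row=7, col=0), facing East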